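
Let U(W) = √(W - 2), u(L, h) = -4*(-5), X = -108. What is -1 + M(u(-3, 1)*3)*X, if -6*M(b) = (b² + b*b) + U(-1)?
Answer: 129599 + 18*I*√3 ≈ 1.296e+5 + 31.177*I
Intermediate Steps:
u(L, h) = 20
U(W) = √(-2 + W)
M(b) = -b²/3 - I*√3/6 (M(b) = -((b² + b*b) + √(-2 - 1))/6 = -((b² + b²) + √(-3))/6 = -(2*b² + I*√3)/6 = -b²/3 - I*√3/6)
-1 + M(u(-3, 1)*3)*X = -1 + (-(20*3)²/3 - I*√3/6)*(-108) = -1 + (-⅓*60² - I*√3/6)*(-108) = -1 + (-⅓*3600 - I*√3/6)*(-108) = -1 + (-1200 - I*√3/6)*(-108) = -1 + (129600 + 18*I*√3) = 129599 + 18*I*√3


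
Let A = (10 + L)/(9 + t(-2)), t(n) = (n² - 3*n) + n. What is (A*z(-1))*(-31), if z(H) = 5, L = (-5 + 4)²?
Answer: -1705/17 ≈ -100.29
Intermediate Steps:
L = 1 (L = (-1)² = 1)
t(n) = n² - 2*n
A = 11/17 (A = (10 + 1)/(9 - 2*(-2 - 2)) = 11/(9 - 2*(-4)) = 11/(9 + 8) = 11/17 ≈ 0.64706)
(A*z(-1))*(-31) = ((11/17)*5)*(-31) = (55/17)*(-31) = -1705/17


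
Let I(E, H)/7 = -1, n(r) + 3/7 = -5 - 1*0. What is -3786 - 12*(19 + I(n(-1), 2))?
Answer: -3930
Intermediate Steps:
n(r) = -38/7 (n(r) = -3/7 + (-5 - 1*0) = -3/7 + (-5 + 0) = -3/7 - 5 = -38/7)
I(E, H) = -7 (I(E, H) = 7*(-1) = -7)
-3786 - 12*(19 + I(n(-1), 2)) = -3786 - 12*(19 - 7) = -3786 - 12*12 = -3786 - 144 = -3930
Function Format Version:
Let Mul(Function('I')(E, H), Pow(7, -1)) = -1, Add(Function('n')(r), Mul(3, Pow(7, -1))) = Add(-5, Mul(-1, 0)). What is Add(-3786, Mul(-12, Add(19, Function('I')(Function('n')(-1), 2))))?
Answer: -3930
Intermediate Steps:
Function('n')(r) = Rational(-38, 7) (Function('n')(r) = Add(Rational(-3, 7), Add(-5, Mul(-1, 0))) = Add(Rational(-3, 7), Add(-5, 0)) = Add(Rational(-3, 7), -5) = Rational(-38, 7))
Function('I')(E, H) = -7 (Function('I')(E, H) = Mul(7, -1) = -7)
Add(-3786, Mul(-12, Add(19, Function('I')(Function('n')(-1), 2)))) = Add(-3786, Mul(-12, Add(19, -7))) = Add(-3786, Mul(-12, 12)) = Add(-3786, -144) = -3930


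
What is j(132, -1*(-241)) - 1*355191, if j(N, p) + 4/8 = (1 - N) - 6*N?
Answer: -712229/2 ≈ -3.5611e+5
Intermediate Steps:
j(N, p) = ½ - 7*N (j(N, p) = -½ + ((1 - N) - 6*N) = -½ + (1 - 7*N) = ½ - 7*N)
j(132, -1*(-241)) - 1*355191 = (½ - 7*132) - 1*355191 = (½ - 924) - 355191 = -1847/2 - 355191 = -712229/2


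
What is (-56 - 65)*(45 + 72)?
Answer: -14157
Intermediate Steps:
(-56 - 65)*(45 + 72) = -121*117 = -14157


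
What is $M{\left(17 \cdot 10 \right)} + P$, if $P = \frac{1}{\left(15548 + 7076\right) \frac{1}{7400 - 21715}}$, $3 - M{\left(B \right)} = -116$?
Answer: $\frac{382563}{3232} \approx 118.37$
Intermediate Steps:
$M{\left(B \right)} = 119$ ($M{\left(B \right)} = 3 - -116 = 3 + 116 = 119$)
$P = - \frac{2045}{3232}$ ($P = \frac{1}{22624 \frac{1}{-14315}} = \frac{1}{22624 \left(- \frac{1}{14315}\right)} = \frac{1}{- \frac{3232}{2045}} = - \frac{2045}{3232} \approx -0.63274$)
$M{\left(17 \cdot 10 \right)} + P = 119 - \frac{2045}{3232} = \frac{382563}{3232}$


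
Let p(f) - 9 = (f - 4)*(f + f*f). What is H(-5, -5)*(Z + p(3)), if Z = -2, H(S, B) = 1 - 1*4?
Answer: 15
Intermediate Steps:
H(S, B) = -3 (H(S, B) = 1 - 4 = -3)
p(f) = 9 + (-4 + f)*(f + f**2) (p(f) = 9 + (f - 4)*(f + f*f) = 9 + (-4 + f)*(f + f**2))
H(-5, -5)*(Z + p(3)) = -3*(-2 + (9 + 3**3 - 4*3 - 3*3**2)) = -3*(-2 + (9 + 27 - 12 - 3*9)) = -3*(-2 + (9 + 27 - 12 - 27)) = -3*(-2 - 3) = -3*(-5) = 15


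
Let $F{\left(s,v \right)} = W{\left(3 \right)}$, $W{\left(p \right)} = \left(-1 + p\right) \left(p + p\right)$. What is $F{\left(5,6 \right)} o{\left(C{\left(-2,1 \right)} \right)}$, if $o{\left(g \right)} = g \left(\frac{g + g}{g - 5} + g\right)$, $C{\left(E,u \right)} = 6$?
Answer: $1296$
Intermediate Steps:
$W{\left(p \right)} = 2 p \left(-1 + p\right)$ ($W{\left(p \right)} = \left(-1 + p\right) 2 p = 2 p \left(-1 + p\right)$)
$F{\left(s,v \right)} = 12$ ($F{\left(s,v \right)} = 2 \cdot 3 \left(-1 + 3\right) = 2 \cdot 3 \cdot 2 = 12$)
$o{\left(g \right)} = g \left(g + \frac{2 g}{-5 + g}\right)$ ($o{\left(g \right)} = g \left(\frac{2 g}{-5 + g} + g\right) = g \left(g + \frac{2 g}{-5 + g}\right)$)
$F{\left(5,6 \right)} o{\left(C{\left(-2,1 \right)} \right)} = 12 \frac{6^{2} \left(-3 + 6\right)}{-5 + 6} = 12 \cdot 36 \cdot 1^{-1} \cdot 3 = 12 \cdot 36 \cdot 1 \cdot 3 = 12 \cdot 108 = 1296$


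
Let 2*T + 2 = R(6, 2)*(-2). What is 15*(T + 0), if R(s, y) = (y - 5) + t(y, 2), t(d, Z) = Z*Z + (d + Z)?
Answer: -90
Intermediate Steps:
t(d, Z) = Z + d + Z² (t(d, Z) = Z² + (Z + d) = Z + d + Z²)
R(s, y) = 1 + 2*y (R(s, y) = (y - 5) + (2 + y + 2²) = (-5 + y) + (2 + y + 4) = (-5 + y) + (6 + y) = 1 + 2*y)
T = -6 (T = -1 + ((1 + 2*2)*(-2))/2 = -1 + ((1 + 4)*(-2))/2 = -1 + (5*(-2))/2 = -1 + (½)*(-10) = -1 - 5 = -6)
15*(T + 0) = 15*(-6 + 0) = 15*(-6) = -90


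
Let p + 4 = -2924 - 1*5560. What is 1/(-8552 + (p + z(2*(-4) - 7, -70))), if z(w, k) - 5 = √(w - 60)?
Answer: -3407/58038260 - I*√3/58038260 ≈ -5.8703e-5 - 2.9843e-8*I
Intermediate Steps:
p = -8488 (p = -4 + (-2924 - 1*5560) = -4 + (-2924 - 5560) = -4 - 8484 = -8488)
z(w, k) = 5 + √(-60 + w) (z(w, k) = 5 + √(w - 60) = 5 + √(-60 + w))
1/(-8552 + (p + z(2*(-4) - 7, -70))) = 1/(-8552 + (-8488 + (5 + √(-60 + (2*(-4) - 7))))) = 1/(-8552 + (-8488 + (5 + √(-60 + (-8 - 7))))) = 1/(-8552 + (-8488 + (5 + √(-60 - 15)))) = 1/(-8552 + (-8488 + (5 + √(-75)))) = 1/(-8552 + (-8488 + (5 + 5*I*√3))) = 1/(-8552 + (-8483 + 5*I*√3)) = 1/(-17035 + 5*I*√3)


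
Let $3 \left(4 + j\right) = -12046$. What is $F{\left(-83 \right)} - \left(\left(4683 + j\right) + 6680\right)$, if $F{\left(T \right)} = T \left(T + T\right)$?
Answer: $\frac{19303}{3} \approx 6434.3$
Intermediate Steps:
$j = - \frac{12058}{3}$ ($j = -4 + \frac{1}{3} \left(-12046\right) = -4 - \frac{12046}{3} = - \frac{12058}{3} \approx -4019.3$)
$F{\left(T \right)} = 2 T^{2}$ ($F{\left(T \right)} = T 2 T = 2 T^{2}$)
$F{\left(-83 \right)} - \left(\left(4683 + j\right) + 6680\right) = 2 \left(-83\right)^{2} - \left(\left(4683 - \frac{12058}{3}\right) + 6680\right) = 2 \cdot 6889 - \left(\frac{1991}{3} + 6680\right) = 13778 - \frac{22031}{3} = \frac{19303}{3}$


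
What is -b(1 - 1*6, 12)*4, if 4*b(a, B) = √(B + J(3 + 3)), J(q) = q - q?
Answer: -2*√3 ≈ -3.4641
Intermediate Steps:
J(q) = 0
b(a, B) = √B/4 (b(a, B) = √(B + 0)/4 = √B/4)
-b(1 - 1*6, 12)*4 = -√12/4*4 = -2*√3/4*4 = -√3/2*4 = -2*√3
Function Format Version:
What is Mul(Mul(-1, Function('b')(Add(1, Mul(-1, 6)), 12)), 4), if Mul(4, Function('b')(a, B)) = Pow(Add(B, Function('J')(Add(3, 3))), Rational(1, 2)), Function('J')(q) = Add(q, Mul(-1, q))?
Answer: Mul(-2, Pow(3, Rational(1, 2))) ≈ -3.4641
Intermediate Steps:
Function('J')(q) = 0
Function('b')(a, B) = Mul(Rational(1, 4), Pow(B, Rational(1, 2))) (Function('b')(a, B) = Mul(Rational(1, 4), Pow(Add(B, 0), Rational(1, 2))) = Mul(Rational(1, 4), Pow(B, Rational(1, 2))))
Mul(Mul(-1, Function('b')(Add(1, Mul(-1, 6)), 12)), 4) = Mul(Mul(-1, Mul(Rational(1, 4), Pow(12, Rational(1, 2)))), 4) = Mul(Mul(-1, Mul(Rational(1, 4), Mul(2, Pow(3, Rational(1, 2))))), 4) = Mul(Mul(-1, Mul(Rational(1, 2), Pow(3, Rational(1, 2)))), 4) = Mul(Mul(Rational(-1, 2), Pow(3, Rational(1, 2))), 4) = Mul(-2, Pow(3, Rational(1, 2)))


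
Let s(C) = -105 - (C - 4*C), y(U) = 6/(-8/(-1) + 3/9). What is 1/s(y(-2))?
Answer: -25/2571 ≈ -0.0097238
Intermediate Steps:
y(U) = 18/25 (y(U) = 6/(-8*(-1) + 3*(⅑)) = 6/(8 + ⅓) = 6/(25/3) = 6*(3/25) = 18/25)
s(C) = -105 + 3*C (s(C) = -105 - (-3)*C = -105 + 3*C)
1/s(y(-2)) = 1/(-105 + 3*(18/25)) = 1/(-105 + 54/25) = 1/(-2571/25) = -25/2571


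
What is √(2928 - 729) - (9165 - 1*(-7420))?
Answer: -16585 + √2199 ≈ -16538.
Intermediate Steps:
√(2928 - 729) - (9165 - 1*(-7420)) = √2199 - (9165 + 7420) = √2199 - 1*16585 = √2199 - 16585 = -16585 + √2199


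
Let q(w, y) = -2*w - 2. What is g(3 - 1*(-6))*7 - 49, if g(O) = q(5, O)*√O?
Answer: -301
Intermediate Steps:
q(w, y) = -2 - 2*w
g(O) = -12*√O (g(O) = (-2 - 2*5)*√O = (-2 - 10)*√O = -12*√O)
g(3 - 1*(-6))*7 - 49 = -12*√(3 - 1*(-6))*7 - 49 = -12*√(3 + 6)*7 - 49 = -12*√9*7 - 49 = -12*3*7 - 49 = -36*7 - 49 = -252 - 49 = -301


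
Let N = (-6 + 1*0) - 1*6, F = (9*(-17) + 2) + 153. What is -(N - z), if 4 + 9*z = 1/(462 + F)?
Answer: 48257/4176 ≈ 11.556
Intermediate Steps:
F = 2 (F = (-153 + 2) + 153 = -151 + 153 = 2)
z = -1855/4176 (z = -4/9 + 1/(9*(462 + 2)) = -4/9 + (1/9)/464 = -4/9 + (1/9)*(1/464) = -4/9 + 1/4176 = -1855/4176 ≈ -0.44420)
N = -12 (N = (-6 + 0) - 6 = -6 - 6 = -12)
-(N - z) = -(-12 - 1*(-1855/4176)) = -(-12 + 1855/4176) = -1*(-48257/4176) = 48257/4176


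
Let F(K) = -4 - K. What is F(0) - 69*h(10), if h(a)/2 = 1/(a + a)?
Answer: -109/10 ≈ -10.900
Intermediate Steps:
h(a) = 1/a (h(a) = 2/(a + a) = 2/((2*a)) = 2*(1/(2*a)) = 1/a)
F(0) - 69*h(10) = (-4 - 1*0) - 69/10 = (-4 + 0) - 69*⅒ = -4 - 69/10 = -109/10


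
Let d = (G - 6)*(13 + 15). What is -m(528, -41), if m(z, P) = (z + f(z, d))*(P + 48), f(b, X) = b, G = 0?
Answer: -7392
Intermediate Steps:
d = -168 (d = (0 - 6)*(13 + 15) = -6*28 = -168)
m(z, P) = 2*z*(48 + P) (m(z, P) = (z + z)*(P + 48) = (2*z)*(48 + P) = 2*z*(48 + P))
-m(528, -41) = -2*528*(48 - 41) = -2*528*7 = -1*7392 = -7392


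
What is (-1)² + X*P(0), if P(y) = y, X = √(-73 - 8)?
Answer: 1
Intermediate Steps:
X = 9*I (X = √(-81) = 9*I ≈ 9.0*I)
(-1)² + X*P(0) = (-1)² + (9*I)*0 = 1 + 0 = 1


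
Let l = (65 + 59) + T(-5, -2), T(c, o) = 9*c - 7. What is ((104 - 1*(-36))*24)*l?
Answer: 241920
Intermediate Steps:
T(c, o) = -7 + 9*c
l = 72 (l = (65 + 59) + (-7 + 9*(-5)) = 124 + (-7 - 45) = 124 - 52 = 72)
((104 - 1*(-36))*24)*l = ((104 - 1*(-36))*24)*72 = ((104 + 36)*24)*72 = (140*24)*72 = 3360*72 = 241920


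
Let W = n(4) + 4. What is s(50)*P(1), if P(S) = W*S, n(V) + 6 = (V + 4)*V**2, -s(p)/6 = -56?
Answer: 42336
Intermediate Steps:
s(p) = 336 (s(p) = -6*(-56) = 336)
n(V) = -6 + V**2*(4 + V) (n(V) = -6 + (V + 4)*V**2 = -6 + (4 + V)*V**2 = -6 + V**2*(4 + V))
W = 126 (W = (-6 + 4**3 + 4*4**2) + 4 = (-6 + 64 + 4*16) + 4 = (-6 + 64 + 64) + 4 = 122 + 4 = 126)
P(S) = 126*S
s(50)*P(1) = 336*(126*1) = 336*126 = 42336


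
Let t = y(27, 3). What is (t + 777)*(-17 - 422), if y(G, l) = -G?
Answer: -329250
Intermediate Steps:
t = -27 (t = -1*27 = -27)
(t + 777)*(-17 - 422) = (-27 + 777)*(-17 - 422) = 750*(-439) = -329250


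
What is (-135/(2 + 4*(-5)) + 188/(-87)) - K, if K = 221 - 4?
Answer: -36829/174 ≈ -211.66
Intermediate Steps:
K = 217
(-135/(2 + 4*(-5)) + 188/(-87)) - K = (-135/(2 + 4*(-5)) + 188/(-87)) - 1*217 = (-135/(2 - 20) + 188*(-1/87)) - 217 = (-135/(-18) - 188/87) - 217 = (-135*(-1/18) - 188/87) - 217 = (15/2 - 188/87) - 217 = 929/174 - 217 = -36829/174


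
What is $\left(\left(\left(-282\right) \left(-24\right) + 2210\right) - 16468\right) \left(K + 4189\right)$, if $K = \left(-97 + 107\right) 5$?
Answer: $-31750110$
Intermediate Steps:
$K = 50$ ($K = 10 \cdot 5 = 50$)
$\left(\left(\left(-282\right) \left(-24\right) + 2210\right) - 16468\right) \left(K + 4189\right) = \left(\left(\left(-282\right) \left(-24\right) + 2210\right) - 16468\right) \left(50 + 4189\right) = \left(\left(6768 + 2210\right) - 16468\right) 4239 = \left(8978 - 16468\right) 4239 = \left(-7490\right) 4239 = -31750110$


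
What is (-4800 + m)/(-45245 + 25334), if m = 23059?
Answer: -18259/19911 ≈ -0.91703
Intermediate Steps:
(-4800 + m)/(-45245 + 25334) = (-4800 + 23059)/(-45245 + 25334) = 18259/(-19911) = 18259*(-1/19911) = -18259/19911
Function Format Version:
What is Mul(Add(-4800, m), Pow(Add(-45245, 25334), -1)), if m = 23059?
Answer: Rational(-18259, 19911) ≈ -0.91703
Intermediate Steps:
Mul(Add(-4800, m), Pow(Add(-45245, 25334), -1)) = Mul(Add(-4800, 23059), Pow(Add(-45245, 25334), -1)) = Mul(18259, Pow(-19911, -1)) = Mul(18259, Rational(-1, 19911)) = Rational(-18259, 19911)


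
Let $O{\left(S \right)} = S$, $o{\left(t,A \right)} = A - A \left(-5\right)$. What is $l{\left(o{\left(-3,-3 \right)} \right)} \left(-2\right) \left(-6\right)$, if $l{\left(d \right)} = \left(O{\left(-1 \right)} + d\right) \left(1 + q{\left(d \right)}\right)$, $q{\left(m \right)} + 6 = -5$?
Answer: $2280$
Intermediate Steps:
$o{\left(t,A \right)} = 6 A$ ($o{\left(t,A \right)} = A - - 5 A = A + 5 A = 6 A$)
$q{\left(m \right)} = -11$ ($q{\left(m \right)} = -6 - 5 = -11$)
$l{\left(d \right)} = 10 - 10 d$ ($l{\left(d \right)} = \left(-1 + d\right) \left(1 - 11\right) = \left(-1 + d\right) \left(-10\right) = 10 - 10 d$)
$l{\left(o{\left(-3,-3 \right)} \right)} \left(-2\right) \left(-6\right) = \left(10 - 10 \cdot 6 \left(-3\right)\right) \left(-2\right) \left(-6\right) = \left(10 - -180\right) \left(-2\right) \left(-6\right) = \left(10 + 180\right) \left(-2\right) \left(-6\right) = 190 \left(-2\right) \left(-6\right) = \left(-380\right) \left(-6\right) = 2280$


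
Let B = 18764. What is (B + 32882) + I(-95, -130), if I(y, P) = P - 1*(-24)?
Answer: 51540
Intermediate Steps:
I(y, P) = 24 + P (I(y, P) = P + 24 = 24 + P)
(B + 32882) + I(-95, -130) = (18764 + 32882) + (24 - 130) = 51646 - 106 = 51540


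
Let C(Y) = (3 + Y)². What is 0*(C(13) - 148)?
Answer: 0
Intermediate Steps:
0*(C(13) - 148) = 0*((3 + 13)² - 148) = 0*(16² - 148) = 0*(256 - 148) = 0*108 = 0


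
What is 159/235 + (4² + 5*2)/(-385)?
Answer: 11021/18095 ≈ 0.60906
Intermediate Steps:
159/235 + (4² + 5*2)/(-385) = 159*(1/235) + (16 + 10)*(-1/385) = 159/235 + 26*(-1/385) = 159/235 - 26/385 = 11021/18095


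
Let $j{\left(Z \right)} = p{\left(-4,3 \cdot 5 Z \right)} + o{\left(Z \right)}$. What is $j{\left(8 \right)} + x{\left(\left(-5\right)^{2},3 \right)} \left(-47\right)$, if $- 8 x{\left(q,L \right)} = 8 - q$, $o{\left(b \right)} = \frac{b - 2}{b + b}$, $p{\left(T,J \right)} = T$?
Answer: $- \frac{207}{2} \approx -103.5$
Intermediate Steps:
$o{\left(b \right)} = \frac{-2 + b}{2 b}$
$j{\left(Z \right)} = -4 + \frac{-2 + Z}{2 Z}$
$x{\left(q,L \right)} = -1 + \frac{q}{8}$ ($x{\left(q,L \right)} = - \frac{8 - q}{8} = -1 + \frac{q}{8}$)
$j{\left(8 \right)} + x{\left(\left(-5\right)^{2},3 \right)} \left(-47\right) = \left(- \frac{7}{2} - \frac{1}{8}\right) + \left(-1 + \frac{\left(-5\right)^{2}}{8}\right) \left(-47\right) = \left(- \frac{7}{2} - \frac{1}{8}\right) + \left(-1 + \frac{1}{8} \cdot 25\right) \left(-47\right) = \left(- \frac{7}{2} - \frac{1}{8}\right) + \left(-1 + \frac{25}{8}\right) \left(-47\right) = - \frac{29}{8} + \frac{17}{8} \left(-47\right) = - \frac{29}{8} - \frac{799}{8} = - \frac{207}{2}$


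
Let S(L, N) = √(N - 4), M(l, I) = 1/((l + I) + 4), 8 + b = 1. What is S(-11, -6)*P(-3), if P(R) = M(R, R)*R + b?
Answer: -11*I*√10/2 ≈ -17.393*I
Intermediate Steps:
b = -7 (b = -8 + 1 = -7)
M(l, I) = 1/(4 + I + l) (M(l, I) = 1/((I + l) + 4) = 1/(4 + I + l))
S(L, N) = √(-4 + N)
P(R) = -7 + R/(4 + 2*R) (P(R) = R/(4 + R + R) - 7 = R/(4 + 2*R) - 7 = -7 + R/(4 + 2*R))
S(-11, -6)*P(-3) = √(-4 - 6)*((-28 - 13*(-3))/(2*(2 - 3))) = √(-10)*((½)*(-28 + 39)/(-1)) = (I*√10)*((½)*(-1)*11) = (I*√10)*(-11/2) = -11*I*√10/2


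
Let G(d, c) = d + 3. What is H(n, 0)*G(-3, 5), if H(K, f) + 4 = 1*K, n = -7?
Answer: 0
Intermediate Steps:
G(d, c) = 3 + d
H(K, f) = -4 + K (H(K, f) = -4 + 1*K = -4 + K)
H(n, 0)*G(-3, 5) = (-4 - 7)*(3 - 3) = -11*0 = 0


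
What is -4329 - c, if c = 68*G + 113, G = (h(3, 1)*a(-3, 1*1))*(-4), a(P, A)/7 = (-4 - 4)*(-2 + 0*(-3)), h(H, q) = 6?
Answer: 178342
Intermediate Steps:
a(P, A) = 112 (a(P, A) = 7*((-4 - 4)*(-2 + 0*(-3))) = 7*(-8*(-2 + 0)) = 7*(-8*(-2)) = 7*16 = 112)
G = -2688 (G = (6*112)*(-4) = 672*(-4) = -2688)
c = -182671 (c = 68*(-2688) + 113 = -182784 + 113 = -182671)
-4329 - c = -4329 - 1*(-182671) = -4329 + 182671 = 178342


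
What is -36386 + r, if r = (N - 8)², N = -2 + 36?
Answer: -35710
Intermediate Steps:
N = 34
r = 676 (r = (34 - 8)² = 26² = 676)
-36386 + r = -36386 + 676 = -35710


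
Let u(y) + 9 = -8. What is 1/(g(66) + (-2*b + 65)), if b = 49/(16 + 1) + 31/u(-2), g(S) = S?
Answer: 17/2191 ≈ 0.0077590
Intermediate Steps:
u(y) = -17 (u(y) = -9 - 8 = -17)
b = 18/17 (b = 49/(16 + 1) + 31/(-17) = 49/17 + 31*(-1/17) = 49*(1/17) - 31/17 = 49/17 - 31/17 = 18/17 ≈ 1.0588)
1/(g(66) + (-2*b + 65)) = 1/(66 + (-2*18/17 + 65)) = 1/(66 + (-36/17 + 65)) = 1/(66 + 1069/17) = 1/(2191/17) = 17/2191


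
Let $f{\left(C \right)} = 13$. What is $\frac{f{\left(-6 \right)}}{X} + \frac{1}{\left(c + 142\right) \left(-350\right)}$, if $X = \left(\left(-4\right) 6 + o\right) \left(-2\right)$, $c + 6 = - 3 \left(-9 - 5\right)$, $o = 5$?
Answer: $\frac{404931}{1183700} \approx 0.34209$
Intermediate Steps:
$c = 36$ ($c = -6 - 3 \left(-9 - 5\right) = -6 - -42 = -6 + 42 = 36$)
$X = 38$ ($X = \left(\left(-4\right) 6 + 5\right) \left(-2\right) = \left(-24 + 5\right) \left(-2\right) = \left(-19\right) \left(-2\right) = 38$)
$\frac{f{\left(-6 \right)}}{X} + \frac{1}{\left(c + 142\right) \left(-350\right)} = \frac{13}{38} + \frac{1}{\left(36 + 142\right) \left(-350\right)} = 13 \cdot \frac{1}{38} + \frac{1}{178} \left(- \frac{1}{350}\right) = \frac{13}{38} + \frac{1}{178} \left(- \frac{1}{350}\right) = \frac{13}{38} - \frac{1}{62300} = \frac{404931}{1183700}$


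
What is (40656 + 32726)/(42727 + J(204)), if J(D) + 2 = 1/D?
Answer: 14969928/8715901 ≈ 1.7175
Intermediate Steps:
J(D) = -2 + 1/D
(40656 + 32726)/(42727 + J(204)) = (40656 + 32726)/(42727 + (-2 + 1/204)) = 73382/(42727 + (-2 + 1/204)) = 73382/(42727 - 407/204) = 73382/(8715901/204) = 73382*(204/8715901) = 14969928/8715901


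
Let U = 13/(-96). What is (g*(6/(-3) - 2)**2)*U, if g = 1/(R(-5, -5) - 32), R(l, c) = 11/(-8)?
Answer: 52/801 ≈ 0.064919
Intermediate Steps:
R(l, c) = -11/8 (R(l, c) = 11*(-1/8) = -11/8)
U = -13/96 (U = 13*(-1/96) = -13/96 ≈ -0.13542)
g = -8/267 (g = 1/(-11/8 - 32) = 1/(-267/8) = -8/267 ≈ -0.029963)
(g*(6/(-3) - 2)**2)*U = -8*(6/(-3) - 2)**2/267*(-13/96) = -8*(6*(-1/3) - 2)**2/267*(-13/96) = -8*(-2 - 2)**2/267*(-13/96) = -8/267*(-4)**2*(-13/96) = -8/267*16*(-13/96) = -128/267*(-13/96) = 52/801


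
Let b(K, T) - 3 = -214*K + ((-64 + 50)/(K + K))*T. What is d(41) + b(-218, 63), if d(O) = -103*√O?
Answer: 10171231/218 - 103*√41 ≈ 45998.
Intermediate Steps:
b(K, T) = 3 - 214*K - 7*T/K (b(K, T) = 3 + (-214*K + ((-64 + 50)/(K + K))*T) = 3 + (-214*K + (-14*1/(2*K))*T) = 3 + (-214*K + (-7/K)*T) = 3 + (-214*K - 7*T/K) = 3 - 214*K - 7*T/K)
d(41) + b(-218, 63) = -103*√41 + (3 - 214*(-218) - 7*63/(-218)) = -103*√41 + (3 + 46652 - 7*63*(-1/218)) = -103*√41 + (3 + 46652 + 441/218) = -103*√41 + 10171231/218 = 10171231/218 - 103*√41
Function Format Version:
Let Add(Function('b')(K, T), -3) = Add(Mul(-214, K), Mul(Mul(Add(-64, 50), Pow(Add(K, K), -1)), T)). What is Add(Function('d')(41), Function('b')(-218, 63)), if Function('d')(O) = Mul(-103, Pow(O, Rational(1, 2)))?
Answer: Add(Rational(10171231, 218), Mul(-103, Pow(41, Rational(1, 2)))) ≈ 45998.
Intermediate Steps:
Function('b')(K, T) = Add(3, Mul(-214, K), Mul(-7, T, Pow(K, -1))) (Function('b')(K, T) = Add(3, Add(Mul(-214, K), Mul(Mul(Add(-64, 50), Pow(Add(K, K), -1)), T))) = Add(3, Add(Mul(-214, K), Mul(Mul(-14, Pow(Mul(2, K), -1)), T))) = Add(3, Add(Mul(-214, K), Mul(Mul(-14, Mul(Rational(1, 2), Pow(K, -1))), T))) = Add(3, Add(Mul(-214, K), Mul(Mul(-7, Pow(K, -1)), T))) = Add(3, Add(Mul(-214, K), Mul(-7, T, Pow(K, -1)))) = Add(3, Mul(-214, K), Mul(-7, T, Pow(K, -1))))
Add(Function('d')(41), Function('b')(-218, 63)) = Add(Mul(-103, Pow(41, Rational(1, 2))), Add(3, Mul(-214, -218), Mul(-7, 63, Pow(-218, -1)))) = Add(Mul(-103, Pow(41, Rational(1, 2))), Add(3, 46652, Mul(-7, 63, Rational(-1, 218)))) = Add(Mul(-103, Pow(41, Rational(1, 2))), Add(3, 46652, Rational(441, 218))) = Add(Mul(-103, Pow(41, Rational(1, 2))), Rational(10171231, 218)) = Add(Rational(10171231, 218), Mul(-103, Pow(41, Rational(1, 2))))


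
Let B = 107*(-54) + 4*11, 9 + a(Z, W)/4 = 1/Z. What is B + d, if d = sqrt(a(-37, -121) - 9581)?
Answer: -5734 + 9*I*sqrt(162541)/37 ≈ -5734.0 + 98.067*I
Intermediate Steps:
a(Z, W) = -36 + 4/Z
d = 9*I*sqrt(162541)/37 (d = sqrt((-36 + 4/(-37)) - 9581) = sqrt((-36 + 4*(-1/37)) - 9581) = sqrt((-36 - 4/37) - 9581) = sqrt(-1336/37 - 9581) = sqrt(-355833/37) = 9*I*sqrt(162541)/37 ≈ 98.067*I)
B = -5734 (B = -5778 + 44 = -5734)
B + d = -5734 + 9*I*sqrt(162541)/37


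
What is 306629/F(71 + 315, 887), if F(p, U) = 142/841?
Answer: 257874989/142 ≈ 1.8160e+6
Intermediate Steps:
F(p, U) = 142/841 (F(p, U) = 142*(1/841) = 142/841)
306629/F(71 + 315, 887) = 306629/(142/841) = 306629*(841/142) = 257874989/142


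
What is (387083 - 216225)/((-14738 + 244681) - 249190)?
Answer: -170858/19247 ≈ -8.8771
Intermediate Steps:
(387083 - 216225)/((-14738 + 244681) - 249190) = 170858/(229943 - 249190) = 170858/(-19247) = 170858*(-1/19247) = -170858/19247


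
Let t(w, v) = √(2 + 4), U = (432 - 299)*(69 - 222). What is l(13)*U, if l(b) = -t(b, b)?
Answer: 20349*√6 ≈ 49845.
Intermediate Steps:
U = -20349 (U = 133*(-153) = -20349)
t(w, v) = √6
l(b) = -√6
l(13)*U = -√6*(-20349) = 20349*√6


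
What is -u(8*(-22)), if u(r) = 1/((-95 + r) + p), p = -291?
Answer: 1/562 ≈ 0.0017794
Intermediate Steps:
u(r) = 1/(-386 + r) (u(r) = 1/((-95 + r) - 291) = 1/(-386 + r))
-u(8*(-22)) = -1/(-386 + 8*(-22)) = -1/(-386 - 176) = -1/(-562) = -1*(-1/562) = 1/562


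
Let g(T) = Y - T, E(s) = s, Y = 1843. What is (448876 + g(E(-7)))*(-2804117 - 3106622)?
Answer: -2664123746514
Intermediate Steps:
g(T) = 1843 - T
(448876 + g(E(-7)))*(-2804117 - 3106622) = (448876 + (1843 - 1*(-7)))*(-2804117 - 3106622) = (448876 + (1843 + 7))*(-5910739) = (448876 + 1850)*(-5910739) = 450726*(-5910739) = -2664123746514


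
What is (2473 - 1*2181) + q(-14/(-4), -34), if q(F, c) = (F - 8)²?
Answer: 1249/4 ≈ 312.25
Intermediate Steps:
q(F, c) = (-8 + F)²
(2473 - 1*2181) + q(-14/(-4), -34) = (2473 - 1*2181) + (-8 - 14/(-4))² = (2473 - 2181) + (-8 - 14*(-¼))² = 292 + (-8 + 7/2)² = 292 + (-9/2)² = 292 + 81/4 = 1249/4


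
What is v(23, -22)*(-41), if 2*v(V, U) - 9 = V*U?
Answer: 20377/2 ≈ 10189.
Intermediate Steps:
v(V, U) = 9/2 + U*V/2 (v(V, U) = 9/2 + (V*U)/2 = 9/2 + (U*V)/2 = 9/2 + U*V/2)
v(23, -22)*(-41) = (9/2 + (½)*(-22)*23)*(-41) = (9/2 - 253)*(-41) = -497/2*(-41) = 20377/2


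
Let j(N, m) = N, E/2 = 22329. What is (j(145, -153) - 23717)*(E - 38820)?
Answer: -137613336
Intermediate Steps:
E = 44658 (E = 2*22329 = 44658)
(j(145, -153) - 23717)*(E - 38820) = (145 - 23717)*(44658 - 38820) = -23572*5838 = -137613336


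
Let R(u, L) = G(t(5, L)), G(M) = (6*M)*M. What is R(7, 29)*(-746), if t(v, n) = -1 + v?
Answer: -71616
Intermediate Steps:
G(M) = 6*M²
R(u, L) = 96 (R(u, L) = 6*(-1 + 5)² = 6*4² = 6*16 = 96)
R(7, 29)*(-746) = 96*(-746) = -71616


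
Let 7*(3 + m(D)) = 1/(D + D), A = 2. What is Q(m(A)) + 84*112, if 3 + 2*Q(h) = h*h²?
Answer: 412411189/43904 ≈ 9393.5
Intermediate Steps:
m(D) = -3 + 1/(14*D) (m(D) = -3 + 1/(7*(D + D)) = -3 + 1/(7*((2*D))) = -3 + (1/(2*D))/7 = -3 + 1/(14*D))
Q(h) = -3/2 + h³/2 (Q(h) = -3/2 + (h*h²)/2 = -3/2 + h³/2)
Q(m(A)) + 84*112 = (-3/2 + (-3 + (1/14)/2)³/2) + 84*112 = (-3/2 + (-3 + (1/14)*(½))³/2) + 9408 = (-3/2 + (-3 + 1/28)³/2) + 9408 = (-3/2 + (-83/28)³/2) + 9408 = (-3/2 + (½)*(-571787/21952)) + 9408 = (-3/2 - 571787/43904) + 9408 = -637643/43904 + 9408 = 412411189/43904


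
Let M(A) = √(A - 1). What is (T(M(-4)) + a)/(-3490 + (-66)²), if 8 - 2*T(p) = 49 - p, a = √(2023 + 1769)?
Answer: -41/1732 + 2*√237/433 + I*√5/1732 ≈ 0.047436 + 0.001291*I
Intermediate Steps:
a = 4*√237 (a = √3792 = 4*√237 ≈ 61.579)
M(A) = √(-1 + A)
T(p) = -41/2 + p/2 (T(p) = 4 - (49 - p)/2 = 4 + (-49/2 + p/2) = -41/2 + p/2)
(T(M(-4)) + a)/(-3490 + (-66)²) = ((-41/2 + √(-1 - 4)/2) + 4*√237)/(-3490 + (-66)²) = ((-41/2 + √(-5)/2) + 4*√237)/(-3490 + 4356) = ((-41/2 + (I*√5)/2) + 4*√237)/866 = ((-41/2 + I*√5/2) + 4*√237)*(1/866) = (-41/2 + 4*√237 + I*√5/2)*(1/866) = -41/1732 + 2*√237/433 + I*√5/1732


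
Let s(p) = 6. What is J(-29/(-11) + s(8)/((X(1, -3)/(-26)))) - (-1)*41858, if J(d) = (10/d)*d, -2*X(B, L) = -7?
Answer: 41868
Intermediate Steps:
X(B, L) = 7/2 (X(B, L) = -1/2*(-7) = 7/2)
J(d) = 10
J(-29/(-11) + s(8)/((X(1, -3)/(-26)))) - (-1)*41858 = 10 - (-1)*41858 = 10 - 1*(-41858) = 10 + 41858 = 41868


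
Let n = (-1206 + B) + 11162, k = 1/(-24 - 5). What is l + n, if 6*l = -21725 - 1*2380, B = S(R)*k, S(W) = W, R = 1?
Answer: 344431/58 ≈ 5938.5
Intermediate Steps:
k = -1/29 (k = 1/(-29) = -1/29 ≈ -0.034483)
B = -1/29 (B = 1*(-1/29) = -1/29 ≈ -0.034483)
l = -8035/2 (l = (-21725 - 1*2380)/6 = (-21725 - 2380)/6 = (1/6)*(-24105) = -8035/2 ≈ -4017.5)
n = 288723/29 (n = (-1206 - 1/29) + 11162 = -34975/29 + 11162 = 288723/29 ≈ 9956.0)
l + n = -8035/2 + 288723/29 = 344431/58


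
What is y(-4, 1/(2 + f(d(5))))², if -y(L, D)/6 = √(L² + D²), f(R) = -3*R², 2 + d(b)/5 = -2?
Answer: 206669385/358801 ≈ 576.00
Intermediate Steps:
d(b) = -20 (d(b) = -10 + 5*(-2) = -10 - 10 = -20)
y(L, D) = -6*√(D² + L²) (y(L, D) = -6*√(L² + D²) = -6*√(D² + L²))
y(-4, 1/(2 + f(d(5))))² = (-6*√((1/(2 - 3*(-20)²))² + (-4)²))² = (-6*√((1/(2 - 3*400))² + 16))² = (-6*√((1/(2 - 1200))² + 16))² = (-6*√((1/(-1198))² + 16))² = (-6*√((-1/1198)² + 16))² = (-6*√(1/1435204 + 16))² = (-3*√22963265/599)² = 206669385/358801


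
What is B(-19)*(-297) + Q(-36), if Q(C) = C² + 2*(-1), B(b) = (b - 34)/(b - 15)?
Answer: 28255/34 ≈ 831.03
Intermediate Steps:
B(b) = (-34 + b)/(-15 + b)
Q(C) = -2 + C² (Q(C) = C² - 2 = -2 + C²)
B(-19)*(-297) + Q(-36) = ((-34 - 19)/(-15 - 19))*(-297) + (-2 + (-36)²) = (-53/(-34))*(-297) + (-2 + 1296) = -1/34*(-53)*(-297) + 1294 = (53/34)*(-297) + 1294 = -15741/34 + 1294 = 28255/34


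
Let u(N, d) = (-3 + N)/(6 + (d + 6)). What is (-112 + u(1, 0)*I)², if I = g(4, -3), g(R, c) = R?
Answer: 114244/9 ≈ 12694.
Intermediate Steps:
I = 4
u(N, d) = (-3 + N)/(12 + d) (u(N, d) = (-3 + N)/(6 + (6 + d)) = (-3 + N)/(12 + d))
(-112 + u(1, 0)*I)² = (-112 + ((-3 + 1)/(12 + 0))*4)² = (-112 + (-2/12)*4)² = (-112 + ((1/12)*(-2))*4)² = (-112 - ⅙*4)² = (-112 - ⅔)² = (-338/3)² = 114244/9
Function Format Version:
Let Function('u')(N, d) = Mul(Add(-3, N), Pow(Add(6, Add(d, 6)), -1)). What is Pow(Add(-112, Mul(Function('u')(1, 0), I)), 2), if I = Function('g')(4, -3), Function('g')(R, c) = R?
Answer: Rational(114244, 9) ≈ 12694.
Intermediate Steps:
I = 4
Function('u')(N, d) = Mul(Pow(Add(12, d), -1), Add(-3, N)) (Function('u')(N, d) = Mul(Add(-3, N), Pow(Add(6, Add(6, d)), -1)) = Mul(Add(-3, N), Pow(Add(12, d), -1)) = Mul(Pow(Add(12, d), -1), Add(-3, N)))
Pow(Add(-112, Mul(Function('u')(1, 0), I)), 2) = Pow(Add(-112, Mul(Mul(Pow(Add(12, 0), -1), Add(-3, 1)), 4)), 2) = Pow(Add(-112, Mul(Mul(Pow(12, -1), -2), 4)), 2) = Pow(Add(-112, Mul(Mul(Rational(1, 12), -2), 4)), 2) = Pow(Add(-112, Mul(Rational(-1, 6), 4)), 2) = Pow(Add(-112, Rational(-2, 3)), 2) = Pow(Rational(-338, 3), 2) = Rational(114244, 9)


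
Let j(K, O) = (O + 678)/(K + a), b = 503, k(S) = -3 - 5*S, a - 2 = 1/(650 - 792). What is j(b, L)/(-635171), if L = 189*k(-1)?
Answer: -4544/1380226583 ≈ -3.2922e-6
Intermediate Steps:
a = 283/142 (a = 2 + 1/(650 - 792) = 2 + 1/(-142) = 2 - 1/142 = 283/142 ≈ 1.9930)
L = 378 (L = 189*(-3 - 5*(-1)) = 189*(-3 + 5) = 189*2 = 378)
j(K, O) = (678 + O)/(283/142 + K) (j(K, O) = (O + 678)/(K + 283/142) = (678 + O)/(283/142 + K))
j(b, L)/(-635171) = (142*(678 + 378)/(283 + 142*503))/(-635171) = (142*1056/(283 + 71426))*(-1/635171) = (142*1056/71709)*(-1/635171) = (142*(1/71709)*1056)*(-1/635171) = (4544/2173)*(-1/635171) = -4544/1380226583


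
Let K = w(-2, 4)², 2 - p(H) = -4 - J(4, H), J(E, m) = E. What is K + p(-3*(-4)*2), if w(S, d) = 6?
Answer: 46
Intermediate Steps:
p(H) = 10 (p(H) = 2 - (-4 - 1*4) = 2 - (-4 - 4) = 2 - 1*(-8) = 2 + 8 = 10)
K = 36 (K = 6² = 36)
K + p(-3*(-4)*2) = 36 + 10 = 46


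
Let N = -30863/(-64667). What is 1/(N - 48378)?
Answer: -64667/3128429263 ≈ -2.0671e-5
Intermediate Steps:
N = 30863/64667 (N = -30863*(-1/64667) = 30863/64667 ≈ 0.47726)
1/(N - 48378) = 1/(30863/64667 - 48378) = 1/(-3128429263/64667) = -64667/3128429263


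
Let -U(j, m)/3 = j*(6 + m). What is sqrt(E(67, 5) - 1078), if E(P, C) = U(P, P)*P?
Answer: I*sqrt(984169) ≈ 992.05*I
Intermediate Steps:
U(j, m) = -3*j*(6 + m)
E(P, C) = -3*P**2*(6 + P) (E(P, C) = (-3*P*(6 + P))*P = -3*P**2*(6 + P))
sqrt(E(67, 5) - 1078) = sqrt(3*67**2*(-6 - 1*67) - 1078) = sqrt(3*4489*(-6 - 67) - 1078) = sqrt(3*4489*(-73) - 1078) = sqrt(-983091 - 1078) = sqrt(-984169) = I*sqrt(984169)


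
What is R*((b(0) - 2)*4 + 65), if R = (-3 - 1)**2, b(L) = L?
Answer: 912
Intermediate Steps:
R = 16 (R = (-4)**2 = 16)
R*((b(0) - 2)*4 + 65) = 16*((0 - 2)*4 + 65) = 16*(-2*4 + 65) = 16*(-8 + 65) = 16*57 = 912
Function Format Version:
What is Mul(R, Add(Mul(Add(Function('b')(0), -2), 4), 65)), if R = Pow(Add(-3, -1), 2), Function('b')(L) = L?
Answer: 912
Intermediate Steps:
R = 16 (R = Pow(-4, 2) = 16)
Mul(R, Add(Mul(Add(Function('b')(0), -2), 4), 65)) = Mul(16, Add(Mul(Add(0, -2), 4), 65)) = Mul(16, Add(Mul(-2, 4), 65)) = Mul(16, Add(-8, 65)) = Mul(16, 57) = 912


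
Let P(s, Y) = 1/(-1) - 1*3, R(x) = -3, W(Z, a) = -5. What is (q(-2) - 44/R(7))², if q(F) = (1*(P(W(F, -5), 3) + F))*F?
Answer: 6400/9 ≈ 711.11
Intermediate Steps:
P(s, Y) = -4 (P(s, Y) = -1 - 3 = -4)
q(F) = F*(-4 + F) (q(F) = (1*(-4 + F))*F = (-4 + F)*F = F*(-4 + F))
(q(-2) - 44/R(7))² = (-2*(-4 - 2) - 44/(-3))² = (-2*(-6) - 44*(-⅓))² = (12 + 44/3)² = (80/3)² = 6400/9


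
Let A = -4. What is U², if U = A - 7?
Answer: 121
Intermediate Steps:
U = -11 (U = -4 - 7 = -11)
U² = (-11)² = 121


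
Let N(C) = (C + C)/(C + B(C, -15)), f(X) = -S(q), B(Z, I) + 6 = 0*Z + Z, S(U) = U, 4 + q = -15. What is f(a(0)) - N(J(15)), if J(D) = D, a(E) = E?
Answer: 71/4 ≈ 17.750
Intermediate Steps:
q = -19 (q = -4 - 15 = -19)
B(Z, I) = -6 + Z (B(Z, I) = -6 + (0*Z + Z) = -6 + (0 + Z) = -6 + Z)
f(X) = 19 (f(X) = -1*(-19) = 19)
N(C) = 2*C/(-6 + 2*C) (N(C) = (C + C)/(C + (-6 + C)) = (2*C)/(-6 + 2*C) = 2*C/(-6 + 2*C))
f(a(0)) - N(J(15)) = 19 - 15/(-3 + 15) = 19 - 15/12 = 19 - 1*5/4 = 19 - 5/4 = 71/4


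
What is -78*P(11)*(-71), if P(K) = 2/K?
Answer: 11076/11 ≈ 1006.9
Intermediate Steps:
-78*P(11)*(-71) = -156/11*(-71) = 11076/11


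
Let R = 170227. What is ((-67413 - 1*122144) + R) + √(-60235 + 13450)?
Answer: -19330 + I*√46785 ≈ -19330.0 + 216.3*I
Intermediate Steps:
((-67413 - 1*122144) + R) + √(-60235 + 13450) = ((-67413 - 1*122144) + 170227) + √(-60235 + 13450) = ((-67413 - 122144) + 170227) + √(-46785) = (-189557 + 170227) + I*√46785 = -19330 + I*√46785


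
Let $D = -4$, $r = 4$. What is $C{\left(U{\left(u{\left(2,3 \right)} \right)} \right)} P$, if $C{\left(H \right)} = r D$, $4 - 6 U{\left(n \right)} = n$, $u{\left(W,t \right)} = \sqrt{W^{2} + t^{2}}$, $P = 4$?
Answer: $-64$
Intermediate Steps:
$U{\left(n \right)} = \frac{2}{3} - \frac{n}{6}$
$C{\left(H \right)} = -16$ ($C{\left(H \right)} = 4 \left(-4\right) = -16$)
$C{\left(U{\left(u{\left(2,3 \right)} \right)} \right)} P = \left(-16\right) 4 = -64$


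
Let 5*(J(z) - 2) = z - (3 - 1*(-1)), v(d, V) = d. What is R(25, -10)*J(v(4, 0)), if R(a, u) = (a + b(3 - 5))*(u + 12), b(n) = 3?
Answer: 112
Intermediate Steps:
R(a, u) = (3 + a)*(12 + u) (R(a, u) = (a + 3)*(u + 12) = (3 + a)*(12 + u))
J(z) = 6/5 + z/5 (J(z) = 2 + (z - (3 - 1*(-1)))/5 = 2 + (z - (3 + 1))/5 = 2 + (z - 1*4)/5 = 2 + (z - 4)/5 = 2 + (-4 + z)/5 = 2 + (-⅘ + z/5) = 6/5 + z/5)
R(25, -10)*J(v(4, 0)) = (36 + 3*(-10) + 12*25 + 25*(-10))*(6/5 + (⅕)*4) = (36 - 30 + 300 - 250)*(6/5 + ⅘) = 56*2 = 112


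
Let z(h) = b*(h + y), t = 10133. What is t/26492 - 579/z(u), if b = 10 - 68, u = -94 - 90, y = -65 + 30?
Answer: 18895083/56083564 ≈ 0.33691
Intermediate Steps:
y = -35
u = -184
b = -58
z(h) = 2030 - 58*h (z(h) = -58*(h - 35) = -58*(-35 + h) = 2030 - 58*h)
t/26492 - 579/z(u) = 10133/26492 - 579/(2030 - 58*(-184)) = 10133*(1/26492) - 579/(2030 + 10672) = 10133/26492 - 579/12702 = 10133/26492 - 579*1/12702 = 10133/26492 - 193/4234 = 18895083/56083564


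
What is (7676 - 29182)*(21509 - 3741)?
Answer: -382118608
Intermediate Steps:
(7676 - 29182)*(21509 - 3741) = -21506*17768 = -382118608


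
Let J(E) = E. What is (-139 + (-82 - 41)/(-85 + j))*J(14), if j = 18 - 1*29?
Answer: -30849/16 ≈ -1928.1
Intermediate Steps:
j = -11 (j = 18 - 29 = -11)
(-139 + (-82 - 41)/(-85 + j))*J(14) = (-139 + (-82 - 41)/(-85 - 11))*14 = (-139 - 123/(-96))*14 = (-139 - 123*(-1/96))*14 = (-139 + 41/32)*14 = -4407/32*14 = -30849/16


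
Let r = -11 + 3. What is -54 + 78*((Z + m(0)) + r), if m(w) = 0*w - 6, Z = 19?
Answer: 336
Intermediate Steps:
r = -8
m(w) = -6 (m(w) = 0 - 6 = -6)
-54 + 78*((Z + m(0)) + r) = -54 + 78*((19 - 6) - 8) = -54 + 78*(13 - 8) = -54 + 78*5 = -54 + 390 = 336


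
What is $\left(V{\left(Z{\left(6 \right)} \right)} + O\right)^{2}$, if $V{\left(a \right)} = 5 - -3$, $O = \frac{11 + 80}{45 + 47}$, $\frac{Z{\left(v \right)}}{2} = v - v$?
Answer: $\frac{683929}{8464} \approx 80.804$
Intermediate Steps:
$Z{\left(v \right)} = 0$ ($Z{\left(v \right)} = 2 \left(v - v\right) = 2 \cdot 0 = 0$)
$O = \frac{91}{92} \approx 0.98913$
$V{\left(a \right)} = 8$ ($V{\left(a \right)} = 5 + 3 = 8$)
$\left(V{\left(Z{\left(6 \right)} \right)} + O\right)^{2} = \left(8 + \frac{91}{92}\right)^{2} = \left(\frac{827}{92}\right)^{2} = \frac{683929}{8464}$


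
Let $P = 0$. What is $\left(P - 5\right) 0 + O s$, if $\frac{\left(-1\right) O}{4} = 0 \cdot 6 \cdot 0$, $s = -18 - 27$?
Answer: $0$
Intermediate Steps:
$s = -45$
$O = 0$ ($O = - 4 \cdot 0 \cdot 6 \cdot 0 = - 4 \cdot 0 \cdot 0 = \left(-4\right) 0 = 0$)
$\left(P - 5\right) 0 + O s = \left(0 - 5\right) 0 + 0 \left(-45\right) = \left(-5\right) 0 + 0 = 0 + 0 = 0$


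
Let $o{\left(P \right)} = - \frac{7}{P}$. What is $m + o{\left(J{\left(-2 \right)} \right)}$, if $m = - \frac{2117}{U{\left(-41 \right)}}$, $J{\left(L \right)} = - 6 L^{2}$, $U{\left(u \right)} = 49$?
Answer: $- \frac{50465}{1176} \approx -42.912$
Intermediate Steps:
$m = - \frac{2117}{49} \approx -43.204$
$m + o{\left(J{\left(-2 \right)} \right)} = - \frac{2117}{49} - \frac{7}{\left(-6\right) \left(-2\right)^{2}} = - \frac{2117}{49} - \frac{7}{\left(-6\right) 4} = - \frac{2117}{49} - \frac{7}{-24} = - \frac{2117}{49} - - \frac{7}{24} = - \frac{2117}{49} + \frac{7}{24} = - \frac{50465}{1176}$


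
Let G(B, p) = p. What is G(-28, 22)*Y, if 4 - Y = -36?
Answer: 880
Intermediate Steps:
Y = 40 (Y = 4 - 1*(-36) = 4 + 36 = 40)
G(-28, 22)*Y = 22*40 = 880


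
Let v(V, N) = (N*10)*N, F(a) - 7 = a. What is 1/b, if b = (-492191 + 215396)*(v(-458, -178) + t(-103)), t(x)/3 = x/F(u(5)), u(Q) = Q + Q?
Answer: -17/1490809842945 ≈ -1.1403e-11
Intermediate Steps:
u(Q) = 2*Q
F(a) = 7 + a
t(x) = 3*x/17 (t(x) = 3*(x/(7 + 2*5)) = 3*(x/(7 + 10)) = 3*(x/17) = 3*x/17)
v(V, N) = 10*N² (v(V, N) = (10*N)*N = 10*N²)
b = -1490809842945/17 (b = (-492191 + 215396)*(10*(-178)² + (3/17)*(-103)) = -276795*(10*31684 - 309/17) = -276795*(316840 - 309/17) = -276795*5385971/17 = -1490809842945/17 ≈ -8.7695e+10)
1/b = 1/(-1490809842945/17) = -17/1490809842945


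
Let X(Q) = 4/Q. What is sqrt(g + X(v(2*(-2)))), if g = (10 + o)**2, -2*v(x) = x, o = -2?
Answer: sqrt(66) ≈ 8.1240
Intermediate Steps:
v(x) = -x/2
g = 64 (g = (10 - 2)**2 = 8**2 = 64)
sqrt(g + X(v(2*(-2)))) = sqrt(64 + 4/((-(-2)))) = sqrt(64 + 4/((-1/2*(-4)))) = sqrt(64 + 4/2) = sqrt(64 + 4*(1/2)) = sqrt(64 + 2) = sqrt(66)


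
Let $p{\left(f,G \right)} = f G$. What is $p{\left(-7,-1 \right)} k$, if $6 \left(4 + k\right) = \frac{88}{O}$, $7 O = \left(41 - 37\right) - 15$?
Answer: $- \frac{280}{3} \approx -93.333$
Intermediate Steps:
$O = - \frac{11}{7}$ ($O = \frac{\left(41 - 37\right) - 15}{7} = \frac{4 - 15}{7} = \frac{1}{7} \left(-11\right) = - \frac{11}{7} \approx -1.5714$)
$p{\left(f,G \right)} = G f$
$k = - \frac{40}{3}$ ($k = -4 + \frac{88 \frac{1}{- \frac{11}{7}}}{6} = -4 + \frac{88 \left(- \frac{7}{11}\right)}{6} = -4 + \frac{1}{6} \left(-56\right) = -4 - \frac{28}{3} = - \frac{40}{3} \approx -13.333$)
$p{\left(-7,-1 \right)} k = \left(-1\right) \left(-7\right) \left(- \frac{40}{3}\right) = 7 \left(- \frac{40}{3}\right) = - \frac{280}{3}$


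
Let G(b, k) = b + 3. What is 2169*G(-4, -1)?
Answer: -2169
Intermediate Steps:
G(b, k) = 3 + b
2169*G(-4, -1) = 2169*(3 - 4) = 2169*(-1) = -2169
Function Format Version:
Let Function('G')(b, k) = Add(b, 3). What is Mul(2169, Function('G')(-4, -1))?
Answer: -2169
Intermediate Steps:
Function('G')(b, k) = Add(3, b)
Mul(2169, Function('G')(-4, -1)) = Mul(2169, Add(3, -4)) = Mul(2169, -1) = -2169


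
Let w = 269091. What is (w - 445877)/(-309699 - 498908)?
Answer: 176786/808607 ≈ 0.21863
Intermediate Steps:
(w - 445877)/(-309699 - 498908) = (269091 - 445877)/(-309699 - 498908) = -176786/(-808607) = -176786*(-1/808607) = 176786/808607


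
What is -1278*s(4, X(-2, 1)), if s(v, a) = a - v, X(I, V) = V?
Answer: 3834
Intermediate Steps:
-1278*s(4, X(-2, 1)) = -1278*(1 - 1*4) = -1278*(1 - 4) = -1278*(-3) = 3834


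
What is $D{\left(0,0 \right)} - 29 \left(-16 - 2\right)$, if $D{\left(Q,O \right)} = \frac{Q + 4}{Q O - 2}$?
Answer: $520$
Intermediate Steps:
$D{\left(Q,O \right)} = \frac{4 + Q}{-2 + O Q}$ ($D{\left(Q,O \right)} = \frac{4 + Q}{O Q - 2} = \frac{4 + Q}{-2 + O Q}$)
$D{\left(0,0 \right)} - 29 \left(-16 - 2\right) = \frac{4 + 0}{-2 + 0 \cdot 0} - 29 \left(-16 - 2\right) = \frac{1}{-2 + 0} \cdot 4 - 29 \left(-16 - 2\right) = \frac{1}{-2} \cdot 4 - -522 = \left(- \frac{1}{2}\right) 4 + 522 = -2 + 522 = 520$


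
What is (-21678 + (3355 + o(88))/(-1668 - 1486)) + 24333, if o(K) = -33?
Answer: 4185274/1577 ≈ 2653.9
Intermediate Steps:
(-21678 + (3355 + o(88))/(-1668 - 1486)) + 24333 = (-21678 + (3355 - 33)/(-1668 - 1486)) + 24333 = (-21678 + 3322/(-3154)) + 24333 = (-21678 + 3322*(-1/3154)) + 24333 = (-21678 - 1661/1577) + 24333 = -34187867/1577 + 24333 = 4185274/1577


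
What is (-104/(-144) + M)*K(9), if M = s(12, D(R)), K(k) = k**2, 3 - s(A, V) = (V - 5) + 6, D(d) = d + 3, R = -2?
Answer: 279/2 ≈ 139.50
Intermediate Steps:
D(d) = 3 + d
s(A, V) = 2 - V (s(A, V) = 3 - ((V - 5) + 6) = 3 - ((-5 + V) + 6) = 3 - (1 + V) = 3 + (-1 - V) = 2 - V)
M = 1 (M = 2 - (3 - 2) = 2 - 1*1 = 2 - 1 = 1)
(-104/(-144) + M)*K(9) = (-104/(-144) + 1)*9**2 = (-104*(-1/144) + 1)*81 = (13/18 + 1)*81 = (31/18)*81 = 279/2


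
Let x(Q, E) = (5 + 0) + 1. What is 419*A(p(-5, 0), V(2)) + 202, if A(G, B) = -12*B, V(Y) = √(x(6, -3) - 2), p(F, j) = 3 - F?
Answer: -9854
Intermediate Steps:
x(Q, E) = 6 (x(Q, E) = 5 + 1 = 6)
V(Y) = 2 (V(Y) = √(6 - 2) = √4 = 2)
419*A(p(-5, 0), V(2)) + 202 = 419*(-12*2) + 202 = 419*(-24) + 202 = -10056 + 202 = -9854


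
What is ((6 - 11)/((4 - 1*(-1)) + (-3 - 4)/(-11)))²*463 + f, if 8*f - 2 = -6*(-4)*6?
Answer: 367682/961 ≈ 382.60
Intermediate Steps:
f = 73/4 (f = ¼ + (-6*(-4)*6)/8 = ¼ + (24*6)/8 = ¼ + (⅛)*144 = ¼ + 18 = 73/4 ≈ 18.250)
((6 - 11)/((4 - 1*(-1)) + (-3 - 4)/(-11)))²*463 + f = ((6 - 11)/((4 - 1*(-1)) + (-3 - 4)/(-11)))²*463 + 73/4 = (-5/((4 + 1) - 7*(-1/11)))²*463 + 73/4 = (-5/(5 + 7/11))²*463 + 73/4 = (-5/62/11)²*463 + 73/4 = (-5*11/62)²*463 + 73/4 = (-55/62)²*463 + 73/4 = (3025/3844)*463 + 73/4 = 1400575/3844 + 73/4 = 367682/961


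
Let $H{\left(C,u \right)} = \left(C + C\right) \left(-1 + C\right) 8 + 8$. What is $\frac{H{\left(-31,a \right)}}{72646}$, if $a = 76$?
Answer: $\frac{7940}{36323} \approx 0.21859$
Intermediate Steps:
$H{\left(C,u \right)} = 8 + 16 C \left(-1 + C\right)$ ($H{\left(C,u \right)} = 2 C \left(-1 + C\right) 8 + 8 = 16 C \left(-1 + C\right) + 8 = 8 + 16 C \left(-1 + C\right)$)
$\frac{H{\left(-31,a \right)}}{72646} = \frac{8 - -496 + 16 \left(-31\right)^{2}}{72646} = \left(8 + 496 + 16 \cdot 961\right) \frac{1}{72646} = \left(8 + 496 + 15376\right) \frac{1}{72646} = 15880 \cdot \frac{1}{72646} = \frac{7940}{36323}$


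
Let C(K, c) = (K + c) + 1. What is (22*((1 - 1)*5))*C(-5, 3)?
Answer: 0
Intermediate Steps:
C(K, c) = 1 + K + c
(22*((1 - 1)*5))*C(-5, 3) = (22*((1 - 1)*5))*(1 - 5 + 3) = (22*(0*5))*(-1) = (22*0)*(-1) = 0*(-1) = 0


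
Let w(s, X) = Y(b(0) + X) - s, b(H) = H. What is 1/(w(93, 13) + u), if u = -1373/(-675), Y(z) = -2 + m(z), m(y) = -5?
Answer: -675/66127 ≈ -0.010208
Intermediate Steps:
Y(z) = -7 (Y(z) = -2 - 5 = -7)
w(s, X) = -7 - s
u = 1373/675 (u = -1373*(-1/675) = 1373/675 ≈ 2.0341)
1/(w(93, 13) + u) = 1/((-7 - 1*93) + 1373/675) = 1/((-7 - 93) + 1373/675) = 1/(-100 + 1373/675) = 1/(-66127/675) = -675/66127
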